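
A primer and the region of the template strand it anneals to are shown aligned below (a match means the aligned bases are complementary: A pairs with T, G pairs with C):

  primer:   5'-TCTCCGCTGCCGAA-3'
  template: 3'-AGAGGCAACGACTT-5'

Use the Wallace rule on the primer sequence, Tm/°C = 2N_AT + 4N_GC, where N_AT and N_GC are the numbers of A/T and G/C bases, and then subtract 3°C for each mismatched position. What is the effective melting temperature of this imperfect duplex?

Primer base counts: A=2, T=3, G=3, C=6 → A+T=5, G+C=9
Perfect-match Tm = 2(5) + 4(9) = 10 + 36 = 46°C
Mismatches (positions where the bases are not complementary): 2 (at positions 7, 11)
Effective Tm = 46 − 2×3 = 46 − 6 = 40°C

40°C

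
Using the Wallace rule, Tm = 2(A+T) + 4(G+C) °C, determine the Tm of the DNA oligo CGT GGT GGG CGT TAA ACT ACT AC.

70°C

Scanning the sequence gives T=6, G=7, A=5, C=5.
A+T = 11, G+C = 12
Tm = 2×11 + 4×12 = 70°C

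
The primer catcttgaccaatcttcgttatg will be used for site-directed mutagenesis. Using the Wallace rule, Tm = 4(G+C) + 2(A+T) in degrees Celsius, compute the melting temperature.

64°C

G=3, C=6, A=5, T=9
AT pairs contribute 14, GC pairs contribute 9.
Tm = 4·9 + 2·14 = 36 + 28 = 64°C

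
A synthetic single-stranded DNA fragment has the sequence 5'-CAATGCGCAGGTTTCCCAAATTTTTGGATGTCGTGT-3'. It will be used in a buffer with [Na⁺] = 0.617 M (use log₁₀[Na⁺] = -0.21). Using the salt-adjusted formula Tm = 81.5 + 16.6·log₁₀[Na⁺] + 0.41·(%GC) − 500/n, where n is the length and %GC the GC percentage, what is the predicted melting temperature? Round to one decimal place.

82.3°C

Length n = 36. Scanning the sequence gives C=7, A=7, T=13, G=9.
G+C = 16, so %GC = 16/36 × 100 = 44.444%
Salt term: 16.6 × (-0.21) = -3.486
GC term: 0.41 × 44.444 = 18.222; length term: −500/36 = −13.889
Tm = 81.5 + (-3.486) + 18.222 − 13.889 = 82.347 → 82.3°C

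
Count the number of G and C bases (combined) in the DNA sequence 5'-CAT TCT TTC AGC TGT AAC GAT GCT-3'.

Scanning the sequence gives T=9, C=6, A=5, G=4.
Total G or C: 4 + 6 = 10

10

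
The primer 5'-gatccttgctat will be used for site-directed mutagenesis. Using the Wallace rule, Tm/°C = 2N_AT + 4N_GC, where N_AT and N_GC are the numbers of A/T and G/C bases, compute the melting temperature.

34°C

Counting bases: T=5, G=2, C=3, A=2
So N_AT = 7 and N_GC = 5.
Tm = 2×7 + 4×5 = 34°C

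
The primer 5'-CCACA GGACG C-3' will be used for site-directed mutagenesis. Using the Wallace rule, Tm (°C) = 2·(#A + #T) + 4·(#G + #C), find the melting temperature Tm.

Counting bases: G=3, T=0, C=5, A=3
AT pairs contribute 3, GC pairs contribute 8.
Tm = 2(3) + 4(8) = 6 + 32 = 38°C

38°C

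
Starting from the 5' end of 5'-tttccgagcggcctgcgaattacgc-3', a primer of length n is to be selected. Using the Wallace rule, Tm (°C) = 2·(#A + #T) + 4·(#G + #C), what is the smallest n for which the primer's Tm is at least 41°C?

n = 13

First 12 bases: TTTCCGAGCGGC → Tm = 40°C (< 41°C)
First 13 bases: TTTCCGAGCGGCC → Tm = 44°C (≥ 41°C)
Each additional base adds 2°C (A/T) or 4°C (G/C), so Tm is non-decreasing in n; n = 13 is the first length to reach 41°C.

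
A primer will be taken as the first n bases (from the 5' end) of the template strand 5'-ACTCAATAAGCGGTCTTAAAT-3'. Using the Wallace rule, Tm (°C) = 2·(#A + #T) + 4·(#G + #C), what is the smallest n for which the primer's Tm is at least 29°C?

n = 11

First 10 bases: ACTCAATAAG → Tm = 26°C (< 29°C)
First 11 bases: ACTCAATAAGC → Tm = 30°C (≥ 29°C)
Each additional base adds 2°C (A/T) or 4°C (G/C), so Tm is non-decreasing in n; n = 11 is the first length to reach 29°C.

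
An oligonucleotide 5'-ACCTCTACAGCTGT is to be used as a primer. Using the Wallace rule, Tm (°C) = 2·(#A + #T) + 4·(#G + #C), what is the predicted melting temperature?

42°C

Scanning the sequence gives A=3, C=5, T=4, G=2.
So N_AT = 7 and N_GC = 7.
Tm = 4·7 + 2·7 = 28 + 14 = 42°C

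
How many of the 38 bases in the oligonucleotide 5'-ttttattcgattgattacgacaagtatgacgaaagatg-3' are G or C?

A=13, G=8, C=4, T=13
G+C = 8 + 4 = 12

12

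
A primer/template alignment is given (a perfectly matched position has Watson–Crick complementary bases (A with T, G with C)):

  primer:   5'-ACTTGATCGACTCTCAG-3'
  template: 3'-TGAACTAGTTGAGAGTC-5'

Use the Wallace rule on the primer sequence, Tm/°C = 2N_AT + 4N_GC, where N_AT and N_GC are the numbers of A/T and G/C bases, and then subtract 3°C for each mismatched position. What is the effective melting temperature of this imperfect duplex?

Primer base counts: A=4, T=5, G=3, C=5 → A+T=9, G+C=8
Perfect-match Tm = 2(9) + 4(8) = 18 + 32 = 50°C
Mismatches (positions where the bases are not complementary): 1 (at position 9)
Effective Tm = 50 − 1×3 = 50 − 3 = 47°C

47°C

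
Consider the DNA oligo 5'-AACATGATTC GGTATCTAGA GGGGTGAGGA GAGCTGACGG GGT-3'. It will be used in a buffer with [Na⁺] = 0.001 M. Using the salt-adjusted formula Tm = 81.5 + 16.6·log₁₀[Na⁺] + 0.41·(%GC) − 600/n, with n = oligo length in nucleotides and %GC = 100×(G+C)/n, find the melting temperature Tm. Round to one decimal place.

39.7°C

Length n = 43. Counting bases: A=11, C=5, G=18, T=9
G+C = 23, so %GC = 23/43 × 100 = 53.488%
Salt term: 16.6 × (-3) = -49.8
GC term: 0.41 × 53.488 = 21.93; length term: −600/43 = −13.953
Tm = 81.5 + (-49.8) + 21.93 − 13.953 = 39.677 → 39.7°C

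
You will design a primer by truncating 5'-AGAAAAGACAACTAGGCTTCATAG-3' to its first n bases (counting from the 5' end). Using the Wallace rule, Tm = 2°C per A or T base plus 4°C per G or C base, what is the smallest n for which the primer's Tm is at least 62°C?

First 22 bases: AGAAAAGACAACTAGGCTTCAT → Tm = 60°C (< 62°C)
First 23 bases: AGAAAAGACAACTAGGCTTCATA → Tm = 62°C (≥ 62°C)
Each additional base adds 2°C (A/T) or 4°C (G/C), so Tm is non-decreasing in n; n = 23 is the first length to reach 62°C.

n = 23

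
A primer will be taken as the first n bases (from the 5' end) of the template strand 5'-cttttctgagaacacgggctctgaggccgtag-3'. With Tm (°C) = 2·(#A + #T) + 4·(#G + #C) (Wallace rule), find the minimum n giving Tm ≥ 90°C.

n = 29

First 28 bases: CTTTTCTGAGAACACGGGCTCTGAGGCC → Tm = 88°C (< 90°C)
First 29 bases: CTTTTCTGAGAACACGGGCTCTGAGGCCG → Tm = 92°C (≥ 90°C)
Each additional base adds 2°C (A/T) or 4°C (G/C), so Tm is non-decreasing in n; n = 29 is the first length to reach 90°C.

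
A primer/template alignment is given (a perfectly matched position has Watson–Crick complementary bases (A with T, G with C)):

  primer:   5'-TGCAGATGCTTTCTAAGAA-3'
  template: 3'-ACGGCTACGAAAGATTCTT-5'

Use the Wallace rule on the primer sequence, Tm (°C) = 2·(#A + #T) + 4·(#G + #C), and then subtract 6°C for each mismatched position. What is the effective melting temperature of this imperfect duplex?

46°C

Primer base counts: A=6, T=6, G=4, C=3 → A+T=12, G+C=7
Perfect-match Tm = 2(12) + 4(7) = 24 + 28 = 52°C
Mismatches (positions where the bases are not complementary): 1 (at position 4)
Effective Tm = 52 − 1×6 = 52 − 6 = 46°C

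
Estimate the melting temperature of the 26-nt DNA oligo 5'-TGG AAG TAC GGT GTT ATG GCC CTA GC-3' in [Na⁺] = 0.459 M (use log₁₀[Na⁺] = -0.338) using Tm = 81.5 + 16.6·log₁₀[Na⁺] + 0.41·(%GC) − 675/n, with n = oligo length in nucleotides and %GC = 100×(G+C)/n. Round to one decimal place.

72.0°C

Length n = 26. Scanning the sequence gives C=5, G=9, T=7, A=5.
G+C = 14, so %GC = 14/26 × 100 = 53.846%
Salt term: 16.6 × (-0.338) = -5.611
GC term: 0.41 × 53.846 = 22.077; length term: −675/26 = −25.962
Tm = 81.5 + (-5.611) + 22.077 − 25.962 = 72.004 → 72.0°C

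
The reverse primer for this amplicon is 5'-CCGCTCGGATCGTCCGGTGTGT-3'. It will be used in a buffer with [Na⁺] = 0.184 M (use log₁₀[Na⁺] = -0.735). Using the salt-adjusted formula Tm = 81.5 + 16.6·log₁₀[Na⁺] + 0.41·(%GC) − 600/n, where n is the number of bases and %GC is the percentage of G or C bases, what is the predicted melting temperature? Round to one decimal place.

70.0°C

Length n = 22. C=7, T=6, G=8, A=1
G+C = 15, so %GC = 15/22 × 100 = 68.182%
Salt term: 16.6 × (-0.735) = -12.201
GC term: 0.41 × 68.182 = 27.955; length term: −600/22 = −27.273
Tm = 81.5 + (-12.201) + 27.955 − 27.273 = 69.981 → 70.0°C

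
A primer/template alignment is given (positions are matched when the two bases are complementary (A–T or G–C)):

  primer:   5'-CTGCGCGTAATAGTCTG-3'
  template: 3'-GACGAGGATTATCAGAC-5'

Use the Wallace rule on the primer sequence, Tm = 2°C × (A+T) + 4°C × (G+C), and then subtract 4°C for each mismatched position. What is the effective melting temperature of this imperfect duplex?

Primer base counts: A=3, T=5, G=5, C=4 → A+T=8, G+C=9
Perfect-match Tm = 2(8) + 4(9) = 16 + 36 = 52°C
Mismatches (positions where the bases are not complementary): 2 (at positions 5, 7)
Effective Tm = 52 − 2×4 = 52 − 8 = 44°C

44°C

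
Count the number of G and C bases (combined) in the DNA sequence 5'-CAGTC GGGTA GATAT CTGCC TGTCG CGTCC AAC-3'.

19

Counting bases: G=9, T=8, C=10, A=6
Total G or C: 9 + 10 = 19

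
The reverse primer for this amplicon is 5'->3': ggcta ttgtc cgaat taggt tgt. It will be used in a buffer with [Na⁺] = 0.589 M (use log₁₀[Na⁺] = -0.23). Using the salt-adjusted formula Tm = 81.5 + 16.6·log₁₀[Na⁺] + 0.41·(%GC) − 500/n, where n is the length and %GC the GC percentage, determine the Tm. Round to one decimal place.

73.8°C

Length n = 23. Base counts: T=9, G=7, A=4, C=3
G+C = 10, so %GC = 10/23 × 100 = 43.478%
Salt term: 16.6 × (-0.23) = -3.818
GC term: 0.41 × 43.478 = 17.826; length term: −500/23 = −21.739
Tm = 81.5 + (-3.818) + 17.826 − 21.739 = 73.769 → 73.8°C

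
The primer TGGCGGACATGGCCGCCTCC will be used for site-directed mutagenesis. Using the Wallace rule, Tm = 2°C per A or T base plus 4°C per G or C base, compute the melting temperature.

G=7, A=2, T=3, C=8
So N_AT = 5 and N_GC = 15.
Tm = 4·15 + 2·5 = 60 + 10 = 70°C

70°C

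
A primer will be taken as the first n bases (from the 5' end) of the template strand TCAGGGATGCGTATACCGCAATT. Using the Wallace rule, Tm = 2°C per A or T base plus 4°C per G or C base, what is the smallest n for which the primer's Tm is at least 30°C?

First 9 bases: TCAGGGATG → Tm = 28°C (< 30°C)
First 10 bases: TCAGGGATGC → Tm = 32°C (≥ 30°C)
Each additional base adds 2°C (A/T) or 4°C (G/C), so Tm is non-decreasing in n; n = 10 is the first length to reach 30°C.

n = 10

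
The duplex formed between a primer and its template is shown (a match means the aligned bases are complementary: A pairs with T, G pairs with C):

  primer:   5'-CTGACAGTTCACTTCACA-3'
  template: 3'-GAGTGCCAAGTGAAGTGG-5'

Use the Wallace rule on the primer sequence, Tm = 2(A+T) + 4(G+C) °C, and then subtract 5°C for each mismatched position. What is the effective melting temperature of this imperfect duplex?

Primer base counts: A=5, T=5, G=2, C=6 → A+T=10, G+C=8
Perfect-match Tm = 2(10) + 4(8) = 20 + 32 = 52°C
Mismatches (positions where the bases are not complementary): 3 (at positions 3, 6, 18)
Effective Tm = 52 − 3×5 = 52 − 15 = 37°C

37°C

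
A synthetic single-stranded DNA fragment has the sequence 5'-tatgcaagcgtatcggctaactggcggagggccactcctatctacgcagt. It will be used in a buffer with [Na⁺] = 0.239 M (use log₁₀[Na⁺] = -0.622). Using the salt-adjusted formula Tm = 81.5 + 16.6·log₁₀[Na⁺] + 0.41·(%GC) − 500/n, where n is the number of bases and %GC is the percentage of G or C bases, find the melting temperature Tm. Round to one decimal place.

Length n = 50. C=14, G=14, T=11, A=11
G+C = 28, so %GC = 28/50 × 100 = 56%
Salt term: 16.6 × (-0.622) = -10.325
GC term: 0.41 × 56 = 22.96; length term: −500/50 = −10
Tm = 81.5 + (-10.325) + 22.96 − 10 = 84.135 → 84.1°C

84.1°C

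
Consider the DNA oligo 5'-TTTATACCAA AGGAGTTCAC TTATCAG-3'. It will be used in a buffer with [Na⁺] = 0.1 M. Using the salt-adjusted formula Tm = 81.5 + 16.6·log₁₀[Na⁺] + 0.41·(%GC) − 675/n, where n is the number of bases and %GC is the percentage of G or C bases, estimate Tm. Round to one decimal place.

53.6°C

Length n = 27. Scanning the sequence gives A=9, G=4, T=9, C=5.
G+C = 9, so %GC = 9/27 × 100 = 33.333%
Salt term: 16.6 × (-1) = -16.6
GC term: 0.41 × 33.333 = 13.667; length term: −675/27 = −25
Tm = 81.5 + (-16.6) + 13.667 − 25 = 53.567 → 53.6°C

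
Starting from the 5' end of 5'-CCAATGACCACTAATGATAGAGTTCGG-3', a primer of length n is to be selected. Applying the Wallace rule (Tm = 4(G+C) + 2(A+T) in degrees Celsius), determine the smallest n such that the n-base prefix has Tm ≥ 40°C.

n = 14

First 13 bases: CCAATGACCACTA → Tm = 38°C (< 40°C)
First 14 bases: CCAATGACCACTAA → Tm = 40°C (≥ 40°C)
Each additional base adds 2°C (A/T) or 4°C (G/C), so Tm is non-decreasing in n; n = 14 is the first length to reach 40°C.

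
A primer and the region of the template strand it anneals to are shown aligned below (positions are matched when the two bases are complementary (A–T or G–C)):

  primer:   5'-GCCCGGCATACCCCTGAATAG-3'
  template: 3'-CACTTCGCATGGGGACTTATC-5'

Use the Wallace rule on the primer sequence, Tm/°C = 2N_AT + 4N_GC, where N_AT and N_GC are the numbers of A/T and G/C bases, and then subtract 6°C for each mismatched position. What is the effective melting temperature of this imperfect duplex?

Primer base counts: A=5, T=3, G=5, C=8 → A+T=8, G+C=13
Perfect-match Tm = 2(8) + 4(13) = 16 + 52 = 68°C
Mismatches (positions where the bases are not complementary): 5 (at positions 2, 3, 4, 5, 8)
Effective Tm = 68 − 5×6 = 68 − 30 = 38°C

38°C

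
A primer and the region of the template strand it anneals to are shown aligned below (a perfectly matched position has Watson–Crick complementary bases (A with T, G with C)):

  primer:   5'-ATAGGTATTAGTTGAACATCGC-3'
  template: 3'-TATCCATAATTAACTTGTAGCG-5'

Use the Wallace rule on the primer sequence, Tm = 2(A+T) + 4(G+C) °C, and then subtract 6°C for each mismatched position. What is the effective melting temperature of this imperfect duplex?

54°C

Primer base counts: A=7, T=7, G=5, C=3 → A+T=14, G+C=8
Perfect-match Tm = 2(14) + 4(8) = 28 + 32 = 60°C
Mismatches (positions where the bases are not complementary): 1 (at position 11)
Effective Tm = 60 − 1×6 = 60 − 6 = 54°C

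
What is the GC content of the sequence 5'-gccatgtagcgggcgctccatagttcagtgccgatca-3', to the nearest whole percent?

T=8, A=7, G=11, C=11
G+C = 11 + 11 = 22 out of 37 bases
%GC = 22/37 × 100 = 59.46% ≈ 59%

59%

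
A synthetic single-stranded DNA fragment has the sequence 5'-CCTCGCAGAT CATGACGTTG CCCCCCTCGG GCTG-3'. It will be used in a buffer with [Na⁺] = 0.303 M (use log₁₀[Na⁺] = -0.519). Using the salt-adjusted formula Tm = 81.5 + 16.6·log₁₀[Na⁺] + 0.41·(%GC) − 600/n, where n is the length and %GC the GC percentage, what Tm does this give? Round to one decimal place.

Length n = 34. Base counts: G=9, T=7, A=4, C=14
G+C = 23, so %GC = 23/34 × 100 = 67.647%
Salt term: 16.6 × (-0.519) = -8.615
GC term: 0.41 × 67.647 = 27.735; length term: −600/34 = −17.647
Tm = 81.5 + (-8.615) + 27.735 − 17.647 = 82.973 → 83.0°C

83.0°C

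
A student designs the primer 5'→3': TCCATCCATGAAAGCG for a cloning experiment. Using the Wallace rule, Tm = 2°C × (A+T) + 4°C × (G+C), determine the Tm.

Base counts: T=3, G=3, C=5, A=5
A+T = 8, G+C = 8
Tm = 4·8 + 2·8 = 32 + 16 = 48°C

48°C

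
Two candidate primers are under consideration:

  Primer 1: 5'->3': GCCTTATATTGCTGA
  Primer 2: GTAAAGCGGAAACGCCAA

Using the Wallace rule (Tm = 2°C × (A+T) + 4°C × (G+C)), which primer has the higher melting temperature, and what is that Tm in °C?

Primer 1: A+T=9, G+C=6 → Tm = 2(9)+4(6) = 42°C
Primer 2: A+T=9, G+C=9 → Tm = 2(9)+4(9) = 54°C
42°C vs 54°C → primer 2 is higher.

Primer 2, 54°C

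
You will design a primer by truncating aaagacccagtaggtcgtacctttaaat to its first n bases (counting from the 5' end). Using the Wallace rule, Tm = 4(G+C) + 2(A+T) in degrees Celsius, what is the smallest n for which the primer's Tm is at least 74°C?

First 25 bases: AAAGACCCAGTAGGTCGTACCTTTA → Tm = 72°C (< 74°C)
First 26 bases: AAAGACCCAGTAGGTCGTACCTTTAA → Tm = 74°C (≥ 74°C)
Since every base adds ≥2°C, Tm only increases with n, so the threshold is first crossed at n = 26.

n = 26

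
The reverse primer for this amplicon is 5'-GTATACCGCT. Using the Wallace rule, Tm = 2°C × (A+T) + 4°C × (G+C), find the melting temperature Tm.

30°C

Counting bases: T=3, C=3, A=2, G=2
AT pairs contribute 5, GC pairs contribute 5.
Tm = 2(5) + 4(5) = 10 + 20 = 30°C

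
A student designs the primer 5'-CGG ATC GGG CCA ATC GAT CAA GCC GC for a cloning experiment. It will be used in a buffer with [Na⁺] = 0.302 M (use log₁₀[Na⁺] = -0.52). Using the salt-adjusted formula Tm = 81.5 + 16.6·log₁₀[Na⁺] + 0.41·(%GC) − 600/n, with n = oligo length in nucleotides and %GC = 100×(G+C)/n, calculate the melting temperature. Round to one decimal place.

76.6°C

Length n = 26. Base counts: G=8, C=9, A=6, T=3
G+C = 17, so %GC = 17/26 × 100 = 65.385%
Salt term: 16.6 × (-0.52) = -8.632
GC term: 0.41 × 65.385 = 26.808; length term: −600/26 = −23.077
Tm = 81.5 + (-8.632) + 26.808 − 23.077 = 76.599 → 76.6°C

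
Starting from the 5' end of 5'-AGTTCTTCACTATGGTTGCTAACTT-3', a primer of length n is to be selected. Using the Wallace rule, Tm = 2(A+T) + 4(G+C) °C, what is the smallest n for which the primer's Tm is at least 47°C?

n = 18

First 17 bases: AGTTCTTCACTATGGTT → Tm = 46°C (< 47°C)
First 18 bases: AGTTCTTCACTATGGTTG → Tm = 50°C (≥ 47°C)
Each additional base adds 2°C (A/T) or 4°C (G/C), so Tm is non-decreasing in n; n = 18 is the first length to reach 47°C.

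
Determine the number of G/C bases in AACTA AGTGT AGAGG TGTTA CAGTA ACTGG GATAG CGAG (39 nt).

T=9, A=13, C=4, G=13
Total G or C: 13 + 4 = 17

17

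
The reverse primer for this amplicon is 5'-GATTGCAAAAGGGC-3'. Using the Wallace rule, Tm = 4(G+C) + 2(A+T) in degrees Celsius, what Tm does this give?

G=5, C=2, T=2, A=5
So N_AT = 7 and N_GC = 7.
Tm = 4·7 + 2·7 = 28 + 14 = 42°C

42°C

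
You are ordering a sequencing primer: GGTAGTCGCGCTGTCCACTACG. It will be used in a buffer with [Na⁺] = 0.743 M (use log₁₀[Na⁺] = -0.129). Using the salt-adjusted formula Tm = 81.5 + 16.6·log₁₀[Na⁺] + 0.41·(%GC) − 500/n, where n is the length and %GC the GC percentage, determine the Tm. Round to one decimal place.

Length n = 22. Counting bases: G=7, T=5, A=3, C=7
G+C = 14, so %GC = 14/22 × 100 = 63.636%
Salt term: 16.6 × (-0.129) = -2.141
GC term: 0.41 × 63.636 = 26.091; length term: −500/22 = −22.727
Tm = 81.5 + (-2.141) + 26.091 − 22.727 = 82.723 → 82.7°C

82.7°C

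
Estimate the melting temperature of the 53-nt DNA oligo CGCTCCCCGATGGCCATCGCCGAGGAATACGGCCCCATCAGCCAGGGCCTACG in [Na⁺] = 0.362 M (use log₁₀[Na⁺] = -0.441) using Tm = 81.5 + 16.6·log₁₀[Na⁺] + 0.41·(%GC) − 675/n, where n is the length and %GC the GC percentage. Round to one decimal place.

90.1°C

Length n = 53. Counting bases: A=10, T=6, C=22, G=15
G+C = 37, so %GC = 37/53 × 100 = 69.811%
Salt term: 16.6 × (-0.441) = -7.321
GC term: 0.41 × 69.811 = 28.623; length term: −675/53 = −12.736
Tm = 81.5 + (-7.321) + 28.623 − 12.736 = 90.066 → 90.1°C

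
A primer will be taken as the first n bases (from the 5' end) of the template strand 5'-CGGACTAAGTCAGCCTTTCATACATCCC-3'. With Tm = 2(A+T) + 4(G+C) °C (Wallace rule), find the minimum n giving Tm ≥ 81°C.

First 27 bases: CGGACTAAGTCAGCCTTTCATACATCC → Tm = 80°C (< 81°C)
First 28 bases: CGGACTAAGTCAGCCTTTCATACATCCC → Tm = 84°C (≥ 81°C)
Since every base adds ≥2°C, Tm only increases with n, so the threshold is first crossed at n = 28.

n = 28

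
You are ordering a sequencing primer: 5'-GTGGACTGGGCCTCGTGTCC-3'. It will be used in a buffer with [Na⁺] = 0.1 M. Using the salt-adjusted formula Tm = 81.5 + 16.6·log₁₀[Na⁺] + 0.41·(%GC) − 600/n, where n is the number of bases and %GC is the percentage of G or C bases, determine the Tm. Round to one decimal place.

63.6°C

Length n = 20. Counting bases: G=8, T=5, A=1, C=6
G+C = 14, so %GC = 14/20 × 100 = 70%
Salt term: 16.6 × (-1) = -16.6
GC term: 0.41 × 70 = 28.7; length term: −600/20 = −30
Tm = 81.5 + (-16.6) + 28.7 − 30 = 63.6 → 63.6°C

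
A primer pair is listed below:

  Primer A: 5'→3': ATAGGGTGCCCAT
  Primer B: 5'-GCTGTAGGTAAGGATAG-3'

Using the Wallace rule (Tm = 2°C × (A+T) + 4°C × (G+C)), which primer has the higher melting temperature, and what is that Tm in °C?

Primer B, 50°C

Primer A: A+T=6, G+C=7 → Tm = 2(6)+4(7) = 40°C
Primer B: A+T=9, G+C=8 → Tm = 2(9)+4(8) = 50°C
40°C vs 50°C → primer B is higher.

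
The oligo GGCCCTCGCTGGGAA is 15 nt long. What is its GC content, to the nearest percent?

73%

Counting bases: T=2, G=6, C=5, A=2
G+C = 6 + 5 = 11 out of 15 bases
%GC = 11/15 × 100 = 73.33% ≈ 73%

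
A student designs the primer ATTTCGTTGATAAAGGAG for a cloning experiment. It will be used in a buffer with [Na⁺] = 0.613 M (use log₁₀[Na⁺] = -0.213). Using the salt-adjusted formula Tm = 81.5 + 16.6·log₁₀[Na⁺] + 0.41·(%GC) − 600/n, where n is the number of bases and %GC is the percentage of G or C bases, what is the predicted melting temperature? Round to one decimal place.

Length n = 18. Counting bases: A=6, T=6, C=1, G=5
G+C = 6, so %GC = 6/18 × 100 = 33.333%
Salt term: 16.6 × (-0.213) = -3.536
GC term: 0.41 × 33.333 = 13.667; length term: −600/18 = −33.333
Tm = 81.5 + (-3.536) + 13.667 − 33.333 = 58.298 → 58.3°C

58.3°C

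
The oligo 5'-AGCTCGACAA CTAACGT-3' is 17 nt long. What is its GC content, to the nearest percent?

Scanning the sequence gives T=3, C=5, G=3, A=6.
G+C = 3 + 5 = 8 out of 17 bases
%GC = 8/17 × 100 = 47.06% ≈ 47%

47%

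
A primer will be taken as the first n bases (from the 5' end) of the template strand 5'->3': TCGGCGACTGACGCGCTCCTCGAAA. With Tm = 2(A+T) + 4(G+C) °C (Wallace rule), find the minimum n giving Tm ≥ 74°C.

n = 22

First 21 bases: TCGGCGACTGACGCGCTCCTC → Tm = 72°C (< 74°C)
First 22 bases: TCGGCGACTGACGCGCTCCTCG → Tm = 76°C (≥ 74°C)
Each additional base adds 2°C (A/T) or 4°C (G/C), so Tm is non-decreasing in n; n = 22 is the first length to reach 74°C.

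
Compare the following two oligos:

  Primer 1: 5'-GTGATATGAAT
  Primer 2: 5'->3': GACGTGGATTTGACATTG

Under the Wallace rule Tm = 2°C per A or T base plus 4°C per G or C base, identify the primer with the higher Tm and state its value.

Primer 1: A+T=8, G+C=3 → Tm = 2(8)+4(3) = 28°C
Primer 2: A+T=10, G+C=8 → Tm = 2(10)+4(8) = 52°C
28°C vs 52°C → primer 2 is higher.

Primer 2, 52°C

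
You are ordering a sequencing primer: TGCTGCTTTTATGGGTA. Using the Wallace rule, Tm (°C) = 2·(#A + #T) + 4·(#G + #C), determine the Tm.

48°C

T=8, G=5, A=2, C=2
AT pairs contribute 10, GC pairs contribute 7.
Tm = 2(10) + 4(7) = 20 + 28 = 48°C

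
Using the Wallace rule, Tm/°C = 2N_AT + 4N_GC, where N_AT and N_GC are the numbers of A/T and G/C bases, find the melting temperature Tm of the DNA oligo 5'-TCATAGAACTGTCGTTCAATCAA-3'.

Scanning the sequence gives A=8, G=3, C=5, T=7.
So N_AT = 15 and N_GC = 8.
Tm = 4·8 + 2·15 = 32 + 30 = 62°C

62°C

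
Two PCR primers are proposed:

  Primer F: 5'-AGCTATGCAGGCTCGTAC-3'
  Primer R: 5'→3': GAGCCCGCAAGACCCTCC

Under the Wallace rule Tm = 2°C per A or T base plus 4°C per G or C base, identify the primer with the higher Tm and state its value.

Primer R, 62°C

Primer F: A+T=8, G+C=10 → Tm = 2(8)+4(10) = 56°C
Primer R: A+T=5, G+C=13 → Tm = 2(5)+4(13) = 62°C
56°C vs 62°C → primer R is higher.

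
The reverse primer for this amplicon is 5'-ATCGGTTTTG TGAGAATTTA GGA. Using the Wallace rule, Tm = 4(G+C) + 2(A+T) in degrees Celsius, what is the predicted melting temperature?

G=7, T=9, C=1, A=6
A+T = 15, G+C = 8
Tm = 2×15 + 4×8 = 62°C

62°C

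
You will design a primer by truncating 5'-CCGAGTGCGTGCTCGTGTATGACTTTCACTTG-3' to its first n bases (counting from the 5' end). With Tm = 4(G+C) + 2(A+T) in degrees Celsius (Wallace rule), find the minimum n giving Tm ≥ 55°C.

First 16 bases: CCGAGTGCGTGCTCGT → Tm = 54°C (< 55°C)
First 17 bases: CCGAGTGCGTGCTCGTG → Tm = 58°C (≥ 55°C)
Since every base adds ≥2°C, Tm only increases with n, so the threshold is first crossed at n = 17.

n = 17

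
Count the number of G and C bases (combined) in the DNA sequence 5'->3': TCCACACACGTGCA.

8

Base counts: G=2, T=2, A=4, C=6
G+C = 2 + 6 = 8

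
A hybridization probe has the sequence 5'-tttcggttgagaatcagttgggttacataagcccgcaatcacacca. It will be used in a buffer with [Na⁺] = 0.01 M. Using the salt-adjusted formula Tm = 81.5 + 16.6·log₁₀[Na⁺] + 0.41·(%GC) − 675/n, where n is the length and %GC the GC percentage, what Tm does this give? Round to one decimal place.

Length n = 46. Scanning the sequence gives G=10, C=11, A=13, T=12.
G+C = 21, so %GC = 21/46 × 100 = 45.652%
Salt term: 16.6 × (-2) = -33.2
GC term: 0.41 × 45.652 = 18.717; length term: −675/46 = −14.674
Tm = 81.5 + (-33.2) + 18.717 − 14.674 = 52.343 → 52.3°C

52.3°C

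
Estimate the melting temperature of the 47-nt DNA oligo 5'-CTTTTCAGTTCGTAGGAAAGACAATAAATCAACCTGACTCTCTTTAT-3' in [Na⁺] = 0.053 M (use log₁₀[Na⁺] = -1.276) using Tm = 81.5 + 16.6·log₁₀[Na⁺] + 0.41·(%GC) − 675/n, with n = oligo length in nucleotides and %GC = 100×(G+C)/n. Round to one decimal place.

Length n = 47. Counting bases: C=10, A=15, G=6, T=16
G+C = 16, so %GC = 16/47 × 100 = 34.043%
Salt term: 16.6 × (-1.276) = -21.182
GC term: 0.41 × 34.043 = 13.958; length term: −675/47 = −14.362
Tm = 81.5 + (-21.182) + 13.958 − 14.362 = 59.914 → 59.9°C

59.9°C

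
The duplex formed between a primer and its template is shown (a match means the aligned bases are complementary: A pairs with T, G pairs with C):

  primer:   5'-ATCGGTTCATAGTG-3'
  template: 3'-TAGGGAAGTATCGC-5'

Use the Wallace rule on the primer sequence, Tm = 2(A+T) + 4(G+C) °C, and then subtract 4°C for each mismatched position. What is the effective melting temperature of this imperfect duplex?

Primer base counts: A=3, T=5, G=4, C=2 → A+T=8, G+C=6
Perfect-match Tm = 2(8) + 4(6) = 16 + 24 = 40°C
Mismatches (positions where the bases are not complementary): 3 (at positions 4, 5, 13)
Effective Tm = 40 − 3×4 = 40 − 12 = 28°C

28°C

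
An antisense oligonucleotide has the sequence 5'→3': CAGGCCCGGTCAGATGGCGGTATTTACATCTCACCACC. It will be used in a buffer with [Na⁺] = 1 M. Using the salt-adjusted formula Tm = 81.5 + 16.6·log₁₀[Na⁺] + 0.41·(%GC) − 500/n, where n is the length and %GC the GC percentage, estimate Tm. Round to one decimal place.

92.1°C

Length n = 38. Base counts: A=8, C=13, T=8, G=9
G+C = 22, so %GC = 22/38 × 100 = 57.895%
Salt term: 16.6 × (0) = 0
GC term: 0.41 × 57.895 = 23.737; length term: −500/38 = −13.158
Tm = 81.5 + (0) + 23.737 − 13.158 = 92.079 → 92.1°C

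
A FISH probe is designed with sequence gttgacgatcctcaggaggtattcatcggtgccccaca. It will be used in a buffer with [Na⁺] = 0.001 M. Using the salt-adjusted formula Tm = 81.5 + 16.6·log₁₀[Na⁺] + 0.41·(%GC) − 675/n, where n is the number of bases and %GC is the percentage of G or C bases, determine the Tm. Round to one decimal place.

36.6°C

Length n = 38. G=10, C=11, T=9, A=8
G+C = 21, so %GC = 21/38 × 100 = 55.263%
Salt term: 16.6 × (-3) = -49.8
GC term: 0.41 × 55.263 = 22.658; length term: −675/38 = −17.763
Tm = 81.5 + (-49.8) + 22.658 − 17.763 = 36.595 → 36.6°C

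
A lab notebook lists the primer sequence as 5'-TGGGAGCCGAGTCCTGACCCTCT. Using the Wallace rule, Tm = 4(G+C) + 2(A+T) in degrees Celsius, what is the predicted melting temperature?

76°C

Scanning the sequence gives A=3, G=7, C=8, T=5.
A+T = 8, G+C = 15
Tm = 2×8 + 4×15 = 76°C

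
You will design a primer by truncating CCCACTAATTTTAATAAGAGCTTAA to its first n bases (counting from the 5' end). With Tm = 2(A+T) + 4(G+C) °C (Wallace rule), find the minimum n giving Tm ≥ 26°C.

First 8 bases: CCCACTAA → Tm = 24°C (< 26°C)
First 9 bases: CCCACTAAT → Tm = 26°C (≥ 26°C)
Each additional base adds 2°C (A/T) or 4°C (G/C), so Tm is non-decreasing in n; n = 9 is the first length to reach 26°C.

n = 9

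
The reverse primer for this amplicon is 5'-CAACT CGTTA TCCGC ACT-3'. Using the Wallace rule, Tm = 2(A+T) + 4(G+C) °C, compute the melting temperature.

54°C

G=2, T=5, C=7, A=4
A+T = 9, G+C = 9
Tm = 2(9) + 4(9) = 18 + 36 = 54°C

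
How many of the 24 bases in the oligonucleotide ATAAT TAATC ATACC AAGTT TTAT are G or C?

Base counts: A=10, C=3, T=10, G=1
Total G or C: 1 + 3 = 4

4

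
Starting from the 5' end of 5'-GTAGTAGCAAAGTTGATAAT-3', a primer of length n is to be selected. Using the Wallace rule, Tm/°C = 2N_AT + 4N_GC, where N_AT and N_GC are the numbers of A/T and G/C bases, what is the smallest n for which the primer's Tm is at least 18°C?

n = 7

First 6 bases: GTAGTA → Tm = 16°C (< 18°C)
First 7 bases: GTAGTAG → Tm = 20°C (≥ 18°C)
Since every base adds ≥2°C, Tm only increases with n, so the threshold is first crossed at n = 7.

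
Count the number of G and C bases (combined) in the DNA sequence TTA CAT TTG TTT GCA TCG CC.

8

Scanning the sequence gives C=5, A=3, T=9, G=3.
Total G or C: 3 + 5 = 8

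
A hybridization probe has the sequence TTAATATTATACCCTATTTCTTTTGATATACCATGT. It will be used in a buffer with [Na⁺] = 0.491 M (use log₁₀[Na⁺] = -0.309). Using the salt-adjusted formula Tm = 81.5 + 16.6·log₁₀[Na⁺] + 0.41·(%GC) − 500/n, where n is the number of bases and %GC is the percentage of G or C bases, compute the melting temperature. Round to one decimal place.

Length n = 36. Scanning the sequence gives T=18, A=10, G=2, C=6.
G+C = 8, so %GC = 8/36 × 100 = 22.222%
Salt term: 16.6 × (-0.309) = -5.129
GC term: 0.41 × 22.222 = 9.111; length term: −500/36 = −13.889
Tm = 81.5 + (-5.129) + 9.111 − 13.889 = 71.593 → 71.6°C

71.6°C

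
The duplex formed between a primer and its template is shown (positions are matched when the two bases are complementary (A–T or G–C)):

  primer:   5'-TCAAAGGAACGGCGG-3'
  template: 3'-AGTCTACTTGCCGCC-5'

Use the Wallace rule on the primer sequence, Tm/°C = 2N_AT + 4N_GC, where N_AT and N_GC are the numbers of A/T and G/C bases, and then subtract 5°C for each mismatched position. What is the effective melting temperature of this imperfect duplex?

38°C

Primer base counts: A=5, T=1, G=6, C=3 → A+T=6, G+C=9
Perfect-match Tm = 2(6) + 4(9) = 12 + 36 = 48°C
Mismatches (positions where the bases are not complementary): 2 (at positions 4, 6)
Effective Tm = 48 − 2×5 = 48 − 10 = 38°C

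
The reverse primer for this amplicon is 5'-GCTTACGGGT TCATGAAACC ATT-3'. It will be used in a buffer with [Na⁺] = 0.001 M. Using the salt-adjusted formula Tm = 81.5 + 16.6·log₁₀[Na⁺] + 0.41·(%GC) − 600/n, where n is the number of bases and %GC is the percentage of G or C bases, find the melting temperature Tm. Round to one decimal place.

Length n = 23. Scanning the sequence gives G=5, C=5, T=7, A=6.
G+C = 10, so %GC = 10/23 × 100 = 43.478%
Salt term: 16.6 × (-3) = -49.8
GC term: 0.41 × 43.478 = 17.826; length term: −600/23 = −26.087
Tm = 81.5 + (-49.8) + 17.826 − 26.087 = 23.439 → 23.4°C

23.4°C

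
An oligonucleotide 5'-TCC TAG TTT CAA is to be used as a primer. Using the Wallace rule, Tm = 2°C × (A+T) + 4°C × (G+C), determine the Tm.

32°C

G=1, C=3, T=5, A=3
AT pairs contribute 8, GC pairs contribute 4.
Tm = 4·4 + 2·8 = 16 + 16 = 32°C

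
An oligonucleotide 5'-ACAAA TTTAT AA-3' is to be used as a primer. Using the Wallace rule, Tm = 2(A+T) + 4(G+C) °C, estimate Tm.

26°C

G=0, A=7, C=1, T=4
So N_AT = 11 and N_GC = 1.
Tm = 4·1 + 2·11 = 4 + 22 = 26°C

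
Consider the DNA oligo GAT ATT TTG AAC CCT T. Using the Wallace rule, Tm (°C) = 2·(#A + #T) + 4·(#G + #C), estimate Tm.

A=4, G=2, C=3, T=7
So N_AT = 11 and N_GC = 5.
Tm = 2(11) + 4(5) = 22 + 20 = 42°C

42°C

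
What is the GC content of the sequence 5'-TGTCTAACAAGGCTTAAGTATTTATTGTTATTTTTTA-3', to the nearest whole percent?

Base counts: G=5, T=19, C=3, A=10
G+C = 5 + 3 = 8 out of 37 bases
%GC = 8/37 × 100 = 21.62% ≈ 22%

22%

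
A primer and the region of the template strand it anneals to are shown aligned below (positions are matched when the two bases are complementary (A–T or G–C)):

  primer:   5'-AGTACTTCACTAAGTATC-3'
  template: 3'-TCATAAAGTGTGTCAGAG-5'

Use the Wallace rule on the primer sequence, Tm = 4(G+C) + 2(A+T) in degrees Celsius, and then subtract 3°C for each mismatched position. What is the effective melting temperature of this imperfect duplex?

36°C

Primer base counts: A=6, T=6, G=2, C=4 → A+T=12, G+C=6
Perfect-match Tm = 2(12) + 4(6) = 24 + 24 = 48°C
Mismatches (positions where the bases are not complementary): 4 (at positions 5, 11, 12, 16)
Effective Tm = 48 − 4×3 = 48 − 12 = 36°C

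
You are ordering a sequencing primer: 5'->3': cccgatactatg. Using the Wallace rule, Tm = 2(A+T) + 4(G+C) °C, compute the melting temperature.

36°C

Base counts: A=3, C=4, G=2, T=3
So N_AT = 6 and N_GC = 6.
Tm = 4·6 + 2·6 = 24 + 12 = 36°C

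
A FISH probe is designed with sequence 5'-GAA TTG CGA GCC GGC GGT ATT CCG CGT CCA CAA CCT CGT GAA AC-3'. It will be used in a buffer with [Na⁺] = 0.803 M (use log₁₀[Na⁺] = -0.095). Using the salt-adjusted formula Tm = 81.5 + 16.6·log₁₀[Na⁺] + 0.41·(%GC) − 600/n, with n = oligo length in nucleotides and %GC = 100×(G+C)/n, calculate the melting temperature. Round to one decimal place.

90.5°C

Length n = 44. C=14, T=8, A=10, G=12
G+C = 26, so %GC = 26/44 × 100 = 59.091%
Salt term: 16.6 × (-0.095) = -1.577
GC term: 0.41 × 59.091 = 24.227; length term: −600/44 = −13.636
Tm = 81.5 + (-1.577) + 24.227 − 13.636 = 90.514 → 90.5°C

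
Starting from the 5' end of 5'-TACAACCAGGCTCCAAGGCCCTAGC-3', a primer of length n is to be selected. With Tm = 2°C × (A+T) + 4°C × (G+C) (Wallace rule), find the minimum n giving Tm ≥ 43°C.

First 13 bases: TACAACCAGGCTC → Tm = 40°C (< 43°C)
First 14 bases: TACAACCAGGCTCC → Tm = 44°C (≥ 43°C)
Since every base adds ≥2°C, Tm only increases with n, so the threshold is first crossed at n = 14.

n = 14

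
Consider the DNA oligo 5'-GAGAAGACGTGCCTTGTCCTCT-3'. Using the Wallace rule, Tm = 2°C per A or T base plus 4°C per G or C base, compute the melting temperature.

68°C

Counting bases: C=6, A=4, T=6, G=6
AT pairs contribute 10, GC pairs contribute 12.
Tm = 2(10) + 4(12) = 20 + 48 = 68°C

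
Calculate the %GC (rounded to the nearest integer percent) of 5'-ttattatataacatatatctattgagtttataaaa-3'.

Counting bases: A=15, G=2, C=2, T=16
G+C = 2 + 2 = 4 out of 35 bases
%GC = 4/35 × 100 = 11.43% ≈ 11%

11%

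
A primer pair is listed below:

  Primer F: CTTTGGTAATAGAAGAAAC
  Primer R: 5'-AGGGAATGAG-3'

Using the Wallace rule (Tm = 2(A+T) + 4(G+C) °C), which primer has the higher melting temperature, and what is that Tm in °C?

Primer F: A+T=13, G+C=6 → Tm = 2(13)+4(6) = 50°C
Primer R: A+T=5, G+C=5 → Tm = 2(5)+4(5) = 30°C
50°C vs 30°C → primer F is higher.

Primer F, 50°C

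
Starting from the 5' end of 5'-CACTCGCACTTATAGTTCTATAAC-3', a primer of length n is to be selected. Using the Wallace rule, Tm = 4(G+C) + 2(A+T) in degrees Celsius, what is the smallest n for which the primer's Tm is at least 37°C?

First 12 bases: CACTCGCACTTA → Tm = 36°C (< 37°C)
First 13 bases: CACTCGCACTTAT → Tm = 38°C (≥ 37°C)
Since every base adds ≥2°C, Tm only increases with n, so the threshold is first crossed at n = 13.

n = 13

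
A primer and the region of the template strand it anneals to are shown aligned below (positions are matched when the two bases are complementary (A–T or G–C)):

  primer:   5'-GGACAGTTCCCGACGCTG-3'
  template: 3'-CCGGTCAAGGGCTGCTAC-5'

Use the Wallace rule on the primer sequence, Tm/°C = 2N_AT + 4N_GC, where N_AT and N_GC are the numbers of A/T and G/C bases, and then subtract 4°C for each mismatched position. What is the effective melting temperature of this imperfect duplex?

52°C

Primer base counts: A=3, T=3, G=6, C=6 → A+T=6, G+C=12
Perfect-match Tm = 2(6) + 4(12) = 12 + 48 = 60°C
Mismatches (positions where the bases are not complementary): 2 (at positions 3, 16)
Effective Tm = 60 − 2×4 = 60 − 8 = 52°C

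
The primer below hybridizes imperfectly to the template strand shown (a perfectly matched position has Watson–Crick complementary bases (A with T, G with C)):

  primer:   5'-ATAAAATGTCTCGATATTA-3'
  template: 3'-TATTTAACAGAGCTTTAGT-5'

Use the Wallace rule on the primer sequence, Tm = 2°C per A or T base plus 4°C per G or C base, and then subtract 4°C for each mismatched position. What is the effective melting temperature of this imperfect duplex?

Primer base counts: A=8, T=7, G=2, C=2 → A+T=15, G+C=4
Perfect-match Tm = 2(15) + 4(4) = 30 + 16 = 46°C
Mismatches (positions where the bases are not complementary): 3 (at positions 6, 15, 18)
Effective Tm = 46 − 3×4 = 46 − 12 = 34°C

34°C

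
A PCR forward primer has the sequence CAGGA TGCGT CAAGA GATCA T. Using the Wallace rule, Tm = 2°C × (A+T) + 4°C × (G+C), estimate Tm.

Base counts: T=4, A=7, G=6, C=4
AT pairs contribute 11, GC pairs contribute 10.
Tm = 4·10 + 2·11 = 40 + 22 = 62°C

62°C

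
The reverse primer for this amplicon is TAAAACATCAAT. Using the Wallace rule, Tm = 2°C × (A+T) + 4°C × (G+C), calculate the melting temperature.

T=3, C=2, A=7, G=0
AT pairs contribute 10, GC pairs contribute 2.
Tm = 2(10) + 4(2) = 20 + 8 = 28°C

28°C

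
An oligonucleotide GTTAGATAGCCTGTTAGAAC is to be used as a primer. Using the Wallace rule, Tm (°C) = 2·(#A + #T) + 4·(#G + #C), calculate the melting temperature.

Counting bases: C=3, T=6, G=5, A=6
So N_AT = 12 and N_GC = 8.
Tm = 2(12) + 4(8) = 24 + 32 = 56°C

56°C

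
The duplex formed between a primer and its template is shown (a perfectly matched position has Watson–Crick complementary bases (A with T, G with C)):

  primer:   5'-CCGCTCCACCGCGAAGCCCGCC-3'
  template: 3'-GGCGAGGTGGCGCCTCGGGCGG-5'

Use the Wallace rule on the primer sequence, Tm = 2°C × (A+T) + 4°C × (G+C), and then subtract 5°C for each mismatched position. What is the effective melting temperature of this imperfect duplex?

Primer base counts: A=3, T=1, G=5, C=13 → A+T=4, G+C=18
Perfect-match Tm = 2(4) + 4(18) = 8 + 72 = 80°C
Mismatches (positions where the bases are not complementary): 1 (at position 14)
Effective Tm = 80 − 1×5 = 80 − 5 = 75°C

75°C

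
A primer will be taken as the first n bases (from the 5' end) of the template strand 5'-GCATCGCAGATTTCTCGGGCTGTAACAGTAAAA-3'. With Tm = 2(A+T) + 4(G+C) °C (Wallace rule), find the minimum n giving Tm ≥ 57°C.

First 18 bases: GCATCGCAGATTTCTCGG → Tm = 56°C (< 57°C)
First 19 bases: GCATCGCAGATTTCTCGGG → Tm = 60°C (≥ 57°C)
Since every base adds ≥2°C, Tm only increases with n, so the threshold is first crossed at n = 19.

n = 19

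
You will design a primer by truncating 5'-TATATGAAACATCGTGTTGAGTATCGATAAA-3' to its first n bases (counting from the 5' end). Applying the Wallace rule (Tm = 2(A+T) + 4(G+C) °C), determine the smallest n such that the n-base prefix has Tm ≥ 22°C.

First 9 bases: TATATGAAA → Tm = 20°C (< 22°C)
First 10 bases: TATATGAAAC → Tm = 24°C (≥ 22°C)
Since every base adds ≥2°C, Tm only increases with n, so the threshold is first crossed at n = 10.

n = 10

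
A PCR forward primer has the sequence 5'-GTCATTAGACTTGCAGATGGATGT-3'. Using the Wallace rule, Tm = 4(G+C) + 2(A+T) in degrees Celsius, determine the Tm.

Base counts: A=6, C=3, T=8, G=7
AT pairs contribute 14, GC pairs contribute 10.
Tm = 2(14) + 4(10) = 28 + 40 = 68°C

68°C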